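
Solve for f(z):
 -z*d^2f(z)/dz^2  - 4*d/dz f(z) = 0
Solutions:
 f(z) = C1 + C2/z^3


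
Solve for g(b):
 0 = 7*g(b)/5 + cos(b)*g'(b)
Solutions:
 g(b) = C1*(sin(b) - 1)^(7/10)/(sin(b) + 1)^(7/10)


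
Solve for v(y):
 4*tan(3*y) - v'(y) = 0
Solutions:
 v(y) = C1 - 4*log(cos(3*y))/3


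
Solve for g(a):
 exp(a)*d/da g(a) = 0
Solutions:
 g(a) = C1


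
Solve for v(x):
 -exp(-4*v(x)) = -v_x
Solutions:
 v(x) = log(-I*(C1 + 4*x)^(1/4))
 v(x) = log(I*(C1 + 4*x)^(1/4))
 v(x) = log(-(C1 + 4*x)^(1/4))
 v(x) = log(C1 + 4*x)/4


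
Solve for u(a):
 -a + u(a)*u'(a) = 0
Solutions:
 u(a) = -sqrt(C1 + a^2)
 u(a) = sqrt(C1 + a^2)


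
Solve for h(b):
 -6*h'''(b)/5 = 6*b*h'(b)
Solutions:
 h(b) = C1 + Integral(C2*airyai(-5^(1/3)*b) + C3*airybi(-5^(1/3)*b), b)


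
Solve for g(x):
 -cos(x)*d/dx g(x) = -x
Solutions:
 g(x) = C1 + Integral(x/cos(x), x)


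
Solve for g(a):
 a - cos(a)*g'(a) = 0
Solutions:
 g(a) = C1 + Integral(a/cos(a), a)


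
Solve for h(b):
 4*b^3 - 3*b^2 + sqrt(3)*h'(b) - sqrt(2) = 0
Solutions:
 h(b) = C1 - sqrt(3)*b^4/3 + sqrt(3)*b^3/3 + sqrt(6)*b/3


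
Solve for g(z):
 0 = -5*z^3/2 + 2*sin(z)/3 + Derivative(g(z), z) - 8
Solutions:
 g(z) = C1 + 5*z^4/8 + 8*z + 2*cos(z)/3


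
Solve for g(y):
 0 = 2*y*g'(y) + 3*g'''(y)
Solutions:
 g(y) = C1 + Integral(C2*airyai(-2^(1/3)*3^(2/3)*y/3) + C3*airybi(-2^(1/3)*3^(2/3)*y/3), y)


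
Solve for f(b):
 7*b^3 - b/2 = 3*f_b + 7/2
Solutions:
 f(b) = C1 + 7*b^4/12 - b^2/12 - 7*b/6


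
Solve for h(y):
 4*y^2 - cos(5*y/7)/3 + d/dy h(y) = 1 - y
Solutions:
 h(y) = C1 - 4*y^3/3 - y^2/2 + y + 7*sin(5*y/7)/15


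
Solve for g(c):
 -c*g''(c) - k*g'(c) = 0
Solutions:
 g(c) = C1 + c^(1 - re(k))*(C2*sin(log(c)*Abs(im(k))) + C3*cos(log(c)*im(k)))


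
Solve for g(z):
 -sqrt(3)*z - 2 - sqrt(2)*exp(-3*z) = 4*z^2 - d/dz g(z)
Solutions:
 g(z) = C1 + 4*z^3/3 + sqrt(3)*z^2/2 + 2*z - sqrt(2)*exp(-3*z)/3


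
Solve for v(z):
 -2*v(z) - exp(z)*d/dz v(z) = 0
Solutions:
 v(z) = C1*exp(2*exp(-z))


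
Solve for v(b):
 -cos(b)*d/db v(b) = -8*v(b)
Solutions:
 v(b) = C1*(sin(b)^4 + 4*sin(b)^3 + 6*sin(b)^2 + 4*sin(b) + 1)/(sin(b)^4 - 4*sin(b)^3 + 6*sin(b)^2 - 4*sin(b) + 1)


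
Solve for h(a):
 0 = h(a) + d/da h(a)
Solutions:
 h(a) = C1*exp(-a)


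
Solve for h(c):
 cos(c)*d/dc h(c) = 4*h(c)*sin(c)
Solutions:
 h(c) = C1/cos(c)^4


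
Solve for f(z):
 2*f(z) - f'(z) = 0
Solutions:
 f(z) = C1*exp(2*z)


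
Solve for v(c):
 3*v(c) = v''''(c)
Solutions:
 v(c) = C1*exp(-3^(1/4)*c) + C2*exp(3^(1/4)*c) + C3*sin(3^(1/4)*c) + C4*cos(3^(1/4)*c)


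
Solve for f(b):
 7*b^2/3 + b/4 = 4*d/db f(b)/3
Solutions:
 f(b) = C1 + 7*b^3/12 + 3*b^2/32


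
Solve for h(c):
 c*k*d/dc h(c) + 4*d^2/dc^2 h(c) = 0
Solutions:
 h(c) = Piecewise((-sqrt(2)*sqrt(pi)*C1*erf(sqrt(2)*c*sqrt(k)/4)/sqrt(k) - C2, (k > 0) | (k < 0)), (-C1*c - C2, True))


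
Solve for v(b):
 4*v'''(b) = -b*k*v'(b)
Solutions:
 v(b) = C1 + Integral(C2*airyai(2^(1/3)*b*(-k)^(1/3)/2) + C3*airybi(2^(1/3)*b*(-k)^(1/3)/2), b)


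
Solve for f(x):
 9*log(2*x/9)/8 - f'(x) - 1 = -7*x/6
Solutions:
 f(x) = C1 + 7*x^2/12 + 9*x*log(x)/8 - 9*x*log(3)/4 - 17*x/8 + 9*x*log(2)/8


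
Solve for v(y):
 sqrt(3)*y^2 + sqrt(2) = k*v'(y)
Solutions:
 v(y) = C1 + sqrt(3)*y^3/(3*k) + sqrt(2)*y/k


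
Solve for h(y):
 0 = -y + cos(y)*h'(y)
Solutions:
 h(y) = C1 + Integral(y/cos(y), y)


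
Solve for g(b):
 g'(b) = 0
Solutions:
 g(b) = C1


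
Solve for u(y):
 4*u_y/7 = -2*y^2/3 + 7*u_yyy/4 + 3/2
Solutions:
 u(y) = C1 + C2*exp(-4*y/7) + C3*exp(4*y/7) - 7*y^3/18 - 217*y/48


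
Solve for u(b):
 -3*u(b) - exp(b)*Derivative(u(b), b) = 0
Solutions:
 u(b) = C1*exp(3*exp(-b))


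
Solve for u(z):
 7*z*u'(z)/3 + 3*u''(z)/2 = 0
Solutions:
 u(z) = C1 + C2*erf(sqrt(7)*z/3)


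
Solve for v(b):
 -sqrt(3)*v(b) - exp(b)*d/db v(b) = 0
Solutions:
 v(b) = C1*exp(sqrt(3)*exp(-b))


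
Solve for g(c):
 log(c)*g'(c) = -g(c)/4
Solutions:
 g(c) = C1*exp(-li(c)/4)


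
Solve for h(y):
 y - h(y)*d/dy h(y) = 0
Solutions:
 h(y) = -sqrt(C1 + y^2)
 h(y) = sqrt(C1 + y^2)


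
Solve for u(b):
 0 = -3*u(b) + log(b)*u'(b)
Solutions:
 u(b) = C1*exp(3*li(b))


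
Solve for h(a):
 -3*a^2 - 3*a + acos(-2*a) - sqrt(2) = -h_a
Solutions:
 h(a) = C1 + a^3 + 3*a^2/2 - a*acos(-2*a) + sqrt(2)*a - sqrt(1 - 4*a^2)/2


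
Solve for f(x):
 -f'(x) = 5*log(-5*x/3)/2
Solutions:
 f(x) = C1 - 5*x*log(-x)/2 + 5*x*(-log(5) + 1 + log(3))/2


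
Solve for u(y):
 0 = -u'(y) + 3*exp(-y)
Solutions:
 u(y) = C1 - 3*exp(-y)


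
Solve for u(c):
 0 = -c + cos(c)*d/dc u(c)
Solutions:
 u(c) = C1 + Integral(c/cos(c), c)


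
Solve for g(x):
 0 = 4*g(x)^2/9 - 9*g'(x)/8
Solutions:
 g(x) = -81/(C1 + 32*x)


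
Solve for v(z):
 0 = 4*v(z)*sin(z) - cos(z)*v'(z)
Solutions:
 v(z) = C1/cos(z)^4


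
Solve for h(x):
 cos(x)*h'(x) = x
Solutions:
 h(x) = C1 + Integral(x/cos(x), x)


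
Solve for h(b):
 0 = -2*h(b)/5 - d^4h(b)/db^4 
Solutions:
 h(b) = (C1*sin(10^(3/4)*b/10) + C2*cos(10^(3/4)*b/10))*exp(-10^(3/4)*b/10) + (C3*sin(10^(3/4)*b/10) + C4*cos(10^(3/4)*b/10))*exp(10^(3/4)*b/10)


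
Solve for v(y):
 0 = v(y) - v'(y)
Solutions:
 v(y) = C1*exp(y)


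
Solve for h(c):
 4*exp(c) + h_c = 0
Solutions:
 h(c) = C1 - 4*exp(c)


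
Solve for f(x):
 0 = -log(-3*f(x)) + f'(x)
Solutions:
 -Integral(1/(log(-_y) + log(3)), (_y, f(x))) = C1 - x


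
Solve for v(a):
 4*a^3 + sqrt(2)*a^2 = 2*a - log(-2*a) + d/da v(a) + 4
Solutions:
 v(a) = C1 + a^4 + sqrt(2)*a^3/3 - a^2 + a*log(-a) + a*(-5 + log(2))


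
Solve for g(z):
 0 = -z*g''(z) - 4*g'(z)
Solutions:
 g(z) = C1 + C2/z^3


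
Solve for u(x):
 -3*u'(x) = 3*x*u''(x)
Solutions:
 u(x) = C1 + C2*log(x)


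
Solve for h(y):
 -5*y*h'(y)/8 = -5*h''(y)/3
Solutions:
 h(y) = C1 + C2*erfi(sqrt(3)*y/4)


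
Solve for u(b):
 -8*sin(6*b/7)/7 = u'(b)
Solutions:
 u(b) = C1 + 4*cos(6*b/7)/3


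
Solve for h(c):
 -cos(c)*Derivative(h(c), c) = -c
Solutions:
 h(c) = C1 + Integral(c/cos(c), c)


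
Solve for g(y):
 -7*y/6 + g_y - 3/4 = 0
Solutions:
 g(y) = C1 + 7*y^2/12 + 3*y/4


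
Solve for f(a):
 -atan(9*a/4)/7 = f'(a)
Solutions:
 f(a) = C1 - a*atan(9*a/4)/7 + 2*log(81*a^2 + 16)/63


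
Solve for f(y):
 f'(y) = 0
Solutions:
 f(y) = C1


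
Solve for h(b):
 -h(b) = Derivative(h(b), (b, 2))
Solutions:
 h(b) = C1*sin(b) + C2*cos(b)


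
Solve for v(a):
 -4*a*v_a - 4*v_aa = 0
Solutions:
 v(a) = C1 + C2*erf(sqrt(2)*a/2)


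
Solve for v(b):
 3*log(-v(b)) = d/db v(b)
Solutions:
 -li(-v(b)) = C1 + 3*b


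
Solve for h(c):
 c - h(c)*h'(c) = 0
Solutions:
 h(c) = -sqrt(C1 + c^2)
 h(c) = sqrt(C1 + c^2)


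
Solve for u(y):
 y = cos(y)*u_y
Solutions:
 u(y) = C1 + Integral(y/cos(y), y)


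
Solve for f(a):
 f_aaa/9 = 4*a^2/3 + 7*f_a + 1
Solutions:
 f(a) = C1 + C2*exp(-3*sqrt(7)*a) + C3*exp(3*sqrt(7)*a) - 4*a^3/63 - 197*a/1323


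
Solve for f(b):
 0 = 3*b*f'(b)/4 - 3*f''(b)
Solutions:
 f(b) = C1 + C2*erfi(sqrt(2)*b/4)


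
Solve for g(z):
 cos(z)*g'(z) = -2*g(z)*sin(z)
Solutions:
 g(z) = C1*cos(z)^2


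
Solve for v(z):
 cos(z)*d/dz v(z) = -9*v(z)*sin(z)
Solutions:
 v(z) = C1*cos(z)^9


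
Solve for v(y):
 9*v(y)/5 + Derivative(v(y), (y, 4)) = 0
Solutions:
 v(y) = (C1*sin(5^(3/4)*sqrt(6)*y/10) + C2*cos(5^(3/4)*sqrt(6)*y/10))*exp(-5^(3/4)*sqrt(6)*y/10) + (C3*sin(5^(3/4)*sqrt(6)*y/10) + C4*cos(5^(3/4)*sqrt(6)*y/10))*exp(5^(3/4)*sqrt(6)*y/10)


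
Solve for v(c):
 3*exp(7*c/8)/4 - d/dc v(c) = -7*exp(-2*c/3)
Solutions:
 v(c) = C1 + 6*exp(7*c/8)/7 - 21*exp(-2*c/3)/2


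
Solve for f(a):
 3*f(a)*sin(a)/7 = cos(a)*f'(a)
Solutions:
 f(a) = C1/cos(a)^(3/7)


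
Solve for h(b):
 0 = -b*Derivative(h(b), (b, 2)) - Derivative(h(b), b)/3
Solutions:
 h(b) = C1 + C2*b^(2/3)


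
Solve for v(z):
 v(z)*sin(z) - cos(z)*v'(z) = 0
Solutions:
 v(z) = C1/cos(z)


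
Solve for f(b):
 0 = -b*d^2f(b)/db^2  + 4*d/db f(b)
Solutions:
 f(b) = C1 + C2*b^5


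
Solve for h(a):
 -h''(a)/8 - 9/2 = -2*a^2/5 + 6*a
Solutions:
 h(a) = C1 + C2*a + 4*a^4/15 - 8*a^3 - 18*a^2


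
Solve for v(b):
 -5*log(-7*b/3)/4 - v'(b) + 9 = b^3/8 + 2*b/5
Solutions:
 v(b) = C1 - b^4/32 - b^2/5 - 5*b*log(-b)/4 + b*(-5*log(7) + 5*log(3) + 41)/4


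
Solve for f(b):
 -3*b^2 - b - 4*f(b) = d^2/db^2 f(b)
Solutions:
 f(b) = C1*sin(2*b) + C2*cos(2*b) - 3*b^2/4 - b/4 + 3/8


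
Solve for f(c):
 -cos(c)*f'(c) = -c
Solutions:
 f(c) = C1 + Integral(c/cos(c), c)


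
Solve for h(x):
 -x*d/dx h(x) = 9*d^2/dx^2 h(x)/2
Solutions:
 h(x) = C1 + C2*erf(x/3)


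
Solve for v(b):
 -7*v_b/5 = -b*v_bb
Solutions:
 v(b) = C1 + C2*b^(12/5)


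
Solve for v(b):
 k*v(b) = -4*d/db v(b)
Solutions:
 v(b) = C1*exp(-b*k/4)


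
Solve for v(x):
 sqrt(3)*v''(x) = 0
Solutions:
 v(x) = C1 + C2*x


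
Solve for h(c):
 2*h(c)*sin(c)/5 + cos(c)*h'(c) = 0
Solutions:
 h(c) = C1*cos(c)^(2/5)


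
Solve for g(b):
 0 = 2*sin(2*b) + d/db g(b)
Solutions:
 g(b) = C1 + cos(2*b)


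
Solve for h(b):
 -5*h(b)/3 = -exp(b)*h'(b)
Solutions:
 h(b) = C1*exp(-5*exp(-b)/3)


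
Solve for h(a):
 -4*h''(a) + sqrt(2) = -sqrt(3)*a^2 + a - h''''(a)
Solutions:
 h(a) = C1 + C2*a + C3*exp(-2*a) + C4*exp(2*a) + sqrt(3)*a^4/48 - a^3/24 + a^2*(sqrt(3) + 2*sqrt(2))/16


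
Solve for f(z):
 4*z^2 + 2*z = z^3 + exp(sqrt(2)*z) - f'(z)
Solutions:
 f(z) = C1 + z^4/4 - 4*z^3/3 - z^2 + sqrt(2)*exp(sqrt(2)*z)/2


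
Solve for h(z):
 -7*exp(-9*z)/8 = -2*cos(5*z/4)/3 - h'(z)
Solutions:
 h(z) = C1 - 8*sin(5*z/4)/15 - 7*exp(-9*z)/72


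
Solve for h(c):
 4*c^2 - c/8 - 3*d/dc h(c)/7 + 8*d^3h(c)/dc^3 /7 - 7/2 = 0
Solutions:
 h(c) = C1 + C2*exp(-sqrt(6)*c/4) + C3*exp(sqrt(6)*c/4) + 28*c^3/9 - 7*c^2/48 + 749*c/18


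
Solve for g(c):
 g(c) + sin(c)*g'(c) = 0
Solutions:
 g(c) = C1*sqrt(cos(c) + 1)/sqrt(cos(c) - 1)


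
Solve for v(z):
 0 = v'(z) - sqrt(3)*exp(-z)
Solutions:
 v(z) = C1 - sqrt(3)*exp(-z)


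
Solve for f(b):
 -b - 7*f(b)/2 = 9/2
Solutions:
 f(b) = -2*b/7 - 9/7


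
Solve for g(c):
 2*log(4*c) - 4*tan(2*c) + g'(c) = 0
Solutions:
 g(c) = C1 - 2*c*log(c) - 4*c*log(2) + 2*c - 2*log(cos(2*c))


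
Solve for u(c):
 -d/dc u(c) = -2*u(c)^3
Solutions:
 u(c) = -sqrt(2)*sqrt(-1/(C1 + 2*c))/2
 u(c) = sqrt(2)*sqrt(-1/(C1 + 2*c))/2


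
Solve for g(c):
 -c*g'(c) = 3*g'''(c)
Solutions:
 g(c) = C1 + Integral(C2*airyai(-3^(2/3)*c/3) + C3*airybi(-3^(2/3)*c/3), c)


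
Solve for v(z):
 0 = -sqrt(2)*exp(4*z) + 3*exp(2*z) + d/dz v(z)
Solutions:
 v(z) = C1 + sqrt(2)*exp(4*z)/4 - 3*exp(2*z)/2


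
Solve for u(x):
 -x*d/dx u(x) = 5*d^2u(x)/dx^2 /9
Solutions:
 u(x) = C1 + C2*erf(3*sqrt(10)*x/10)


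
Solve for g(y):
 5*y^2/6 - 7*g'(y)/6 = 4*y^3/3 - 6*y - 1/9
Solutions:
 g(y) = C1 - 2*y^4/7 + 5*y^3/21 + 18*y^2/7 + 2*y/21


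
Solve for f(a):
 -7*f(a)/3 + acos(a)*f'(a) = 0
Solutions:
 f(a) = C1*exp(7*Integral(1/acos(a), a)/3)


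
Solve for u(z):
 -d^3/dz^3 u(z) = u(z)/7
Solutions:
 u(z) = C3*exp(-7^(2/3)*z/7) + (C1*sin(sqrt(3)*7^(2/3)*z/14) + C2*cos(sqrt(3)*7^(2/3)*z/14))*exp(7^(2/3)*z/14)


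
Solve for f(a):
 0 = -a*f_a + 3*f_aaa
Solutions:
 f(a) = C1 + Integral(C2*airyai(3^(2/3)*a/3) + C3*airybi(3^(2/3)*a/3), a)


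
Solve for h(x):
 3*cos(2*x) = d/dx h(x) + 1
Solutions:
 h(x) = C1 - x + 3*sin(2*x)/2


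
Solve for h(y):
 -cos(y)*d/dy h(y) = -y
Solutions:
 h(y) = C1 + Integral(y/cos(y), y)


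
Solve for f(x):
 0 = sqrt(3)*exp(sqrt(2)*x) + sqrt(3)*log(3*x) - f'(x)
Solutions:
 f(x) = C1 + sqrt(3)*x*log(x) + sqrt(3)*x*(-1 + log(3)) + sqrt(6)*exp(sqrt(2)*x)/2


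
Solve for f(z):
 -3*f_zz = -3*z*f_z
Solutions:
 f(z) = C1 + C2*erfi(sqrt(2)*z/2)


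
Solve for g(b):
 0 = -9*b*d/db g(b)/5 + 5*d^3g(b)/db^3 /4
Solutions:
 g(b) = C1 + Integral(C2*airyai(5^(1/3)*6^(2/3)*b/5) + C3*airybi(5^(1/3)*6^(2/3)*b/5), b)


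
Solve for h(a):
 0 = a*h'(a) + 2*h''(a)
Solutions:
 h(a) = C1 + C2*erf(a/2)


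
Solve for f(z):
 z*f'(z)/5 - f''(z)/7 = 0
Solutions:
 f(z) = C1 + C2*erfi(sqrt(70)*z/10)


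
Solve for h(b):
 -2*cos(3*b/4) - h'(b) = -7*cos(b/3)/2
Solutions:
 h(b) = C1 + 21*sin(b/3)/2 - 8*sin(3*b/4)/3


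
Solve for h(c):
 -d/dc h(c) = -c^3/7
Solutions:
 h(c) = C1 + c^4/28


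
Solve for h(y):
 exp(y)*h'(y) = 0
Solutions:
 h(y) = C1


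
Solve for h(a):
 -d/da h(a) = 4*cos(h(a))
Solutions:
 h(a) = pi - asin((C1 + exp(8*a))/(C1 - exp(8*a)))
 h(a) = asin((C1 + exp(8*a))/(C1 - exp(8*a)))


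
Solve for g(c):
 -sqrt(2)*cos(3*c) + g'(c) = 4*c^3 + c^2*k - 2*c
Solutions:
 g(c) = C1 + c^4 + c^3*k/3 - c^2 + sqrt(2)*sin(3*c)/3


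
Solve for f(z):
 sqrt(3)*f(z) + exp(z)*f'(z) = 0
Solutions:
 f(z) = C1*exp(sqrt(3)*exp(-z))


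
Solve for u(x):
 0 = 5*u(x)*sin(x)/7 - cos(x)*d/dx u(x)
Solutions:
 u(x) = C1/cos(x)^(5/7)


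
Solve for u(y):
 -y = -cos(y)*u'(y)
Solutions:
 u(y) = C1 + Integral(y/cos(y), y)


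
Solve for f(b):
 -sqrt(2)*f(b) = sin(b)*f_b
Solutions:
 f(b) = C1*(cos(b) + 1)^(sqrt(2)/2)/(cos(b) - 1)^(sqrt(2)/2)


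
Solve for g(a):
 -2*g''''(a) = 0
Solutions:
 g(a) = C1 + C2*a + C3*a^2 + C4*a^3


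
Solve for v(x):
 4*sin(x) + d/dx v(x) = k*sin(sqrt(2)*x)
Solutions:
 v(x) = C1 - sqrt(2)*k*cos(sqrt(2)*x)/2 + 4*cos(x)


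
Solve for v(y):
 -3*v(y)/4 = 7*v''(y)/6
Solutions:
 v(y) = C1*sin(3*sqrt(14)*y/14) + C2*cos(3*sqrt(14)*y/14)


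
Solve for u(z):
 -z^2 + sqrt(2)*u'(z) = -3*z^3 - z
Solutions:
 u(z) = C1 - 3*sqrt(2)*z^4/8 + sqrt(2)*z^3/6 - sqrt(2)*z^2/4


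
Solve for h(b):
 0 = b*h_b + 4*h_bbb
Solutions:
 h(b) = C1 + Integral(C2*airyai(-2^(1/3)*b/2) + C3*airybi(-2^(1/3)*b/2), b)


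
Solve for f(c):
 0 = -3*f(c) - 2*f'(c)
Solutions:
 f(c) = C1*exp(-3*c/2)


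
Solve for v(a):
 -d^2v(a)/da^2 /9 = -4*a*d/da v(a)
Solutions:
 v(a) = C1 + C2*erfi(3*sqrt(2)*a)


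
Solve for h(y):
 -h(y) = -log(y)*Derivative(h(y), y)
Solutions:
 h(y) = C1*exp(li(y))


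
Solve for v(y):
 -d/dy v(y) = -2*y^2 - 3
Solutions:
 v(y) = C1 + 2*y^3/3 + 3*y


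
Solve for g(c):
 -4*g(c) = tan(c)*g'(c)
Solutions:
 g(c) = C1/sin(c)^4


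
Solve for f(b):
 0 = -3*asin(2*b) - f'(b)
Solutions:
 f(b) = C1 - 3*b*asin(2*b) - 3*sqrt(1 - 4*b^2)/2


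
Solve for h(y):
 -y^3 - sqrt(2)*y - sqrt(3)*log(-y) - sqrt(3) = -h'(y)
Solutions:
 h(y) = C1 + y^4/4 + sqrt(2)*y^2/2 + sqrt(3)*y*log(-y)


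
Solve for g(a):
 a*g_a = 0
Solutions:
 g(a) = C1


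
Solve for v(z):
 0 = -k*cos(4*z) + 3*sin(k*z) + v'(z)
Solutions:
 v(z) = C1 + k*sin(4*z)/4 + 3*cos(k*z)/k


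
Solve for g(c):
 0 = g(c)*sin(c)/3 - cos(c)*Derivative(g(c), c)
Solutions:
 g(c) = C1/cos(c)^(1/3)


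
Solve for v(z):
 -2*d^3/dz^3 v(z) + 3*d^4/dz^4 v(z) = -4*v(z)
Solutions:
 v(z) = C1*exp(z*(1 - sqrt(1 + 24/(1 + 3*sqrt(7)*I)^(1/3) + 6*(1 + 3*sqrt(7)*I)^(1/3)))/6)*sin(sqrt(2)*z*sqrt(Abs(-1 + 12/(1 + 3*sqrt(7)*I)^(1/3) + 1/sqrt(1 + 24/(1 + 3*sqrt(7)*I)^(1/3) + 6*(1 + 3*sqrt(7)*I)^(1/3)) + 3*(1 + 3*sqrt(7)*I)^(1/3)))/6) + C2*exp(z*(1 - sqrt(1 + 24/(1 + 3*sqrt(7)*I)^(1/3) + 6*(1 + 3*sqrt(7)*I)^(1/3)))/6)*cos(sqrt(2)*z*sqrt(-1 + 12/(1 + 3*sqrt(7)*I)^(1/3) + 1/sqrt(1 + 24/(1 + 3*sqrt(7)*I)^(1/3) + 6*(1 + 3*sqrt(7)*I)^(1/3)) + 3*(1 + 3*sqrt(7)*I)^(1/3))/6) + C3*exp(z*(1 + sqrt(1 + 24/(1 + 3*sqrt(7)*I)^(1/3) + 6*(1 + 3*sqrt(7)*I)^(1/3)))/6)*sin(sqrt(2)*z*sqrt(Abs(1 - 3*(1 + 3*sqrt(7)*I)^(1/3) + 1/sqrt(1 + 24/(1 + 3*sqrt(7)*I)^(1/3) + 6*(1 + 3*sqrt(7)*I)^(1/3)) - 12/(1 + 3*sqrt(7)*I)^(1/3)))/6) + C4*exp(z*(1 + sqrt(1 + 24/(1 + 3*sqrt(7)*I)^(1/3) + 6*(1 + 3*sqrt(7)*I)^(1/3)))/6)*cos(sqrt(2)*z*sqrt(-1 + 12/(1 + 3*sqrt(7)*I)^(1/3) - 1/sqrt(1 + 24/(1 + 3*sqrt(7)*I)^(1/3) + 6*(1 + 3*sqrt(7)*I)^(1/3)) + 3*(1 + 3*sqrt(7)*I)^(1/3))/6)


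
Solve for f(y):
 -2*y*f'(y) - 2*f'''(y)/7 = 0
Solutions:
 f(y) = C1 + Integral(C2*airyai(-7^(1/3)*y) + C3*airybi(-7^(1/3)*y), y)


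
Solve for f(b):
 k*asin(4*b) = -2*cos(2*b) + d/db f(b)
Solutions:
 f(b) = C1 + k*(b*asin(4*b) + sqrt(1 - 16*b^2)/4) + sin(2*b)


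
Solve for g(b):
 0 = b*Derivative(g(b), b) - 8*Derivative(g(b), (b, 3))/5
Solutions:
 g(b) = C1 + Integral(C2*airyai(5^(1/3)*b/2) + C3*airybi(5^(1/3)*b/2), b)


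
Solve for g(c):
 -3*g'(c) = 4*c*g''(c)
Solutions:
 g(c) = C1 + C2*c^(1/4)


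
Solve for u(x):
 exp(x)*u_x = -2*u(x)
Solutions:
 u(x) = C1*exp(2*exp(-x))


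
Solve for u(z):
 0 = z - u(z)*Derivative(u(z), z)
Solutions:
 u(z) = -sqrt(C1 + z^2)
 u(z) = sqrt(C1 + z^2)


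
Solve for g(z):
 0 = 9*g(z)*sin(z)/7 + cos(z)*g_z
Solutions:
 g(z) = C1*cos(z)^(9/7)


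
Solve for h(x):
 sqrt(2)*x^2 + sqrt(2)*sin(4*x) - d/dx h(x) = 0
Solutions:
 h(x) = C1 + sqrt(2)*x^3/3 - sqrt(2)*cos(4*x)/4


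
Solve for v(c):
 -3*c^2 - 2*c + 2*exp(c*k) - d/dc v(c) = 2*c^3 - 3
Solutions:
 v(c) = C1 - c^4/2 - c^3 - c^2 + 3*c + 2*exp(c*k)/k


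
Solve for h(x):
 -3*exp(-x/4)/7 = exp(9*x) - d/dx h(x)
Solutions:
 h(x) = C1 + exp(9*x)/9 - 12*exp(-x/4)/7


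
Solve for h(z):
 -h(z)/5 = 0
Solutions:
 h(z) = 0


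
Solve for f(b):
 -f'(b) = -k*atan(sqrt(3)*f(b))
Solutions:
 Integral(1/atan(sqrt(3)*_y), (_y, f(b))) = C1 + b*k


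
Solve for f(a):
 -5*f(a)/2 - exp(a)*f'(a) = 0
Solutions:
 f(a) = C1*exp(5*exp(-a)/2)


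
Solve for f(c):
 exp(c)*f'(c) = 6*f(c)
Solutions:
 f(c) = C1*exp(-6*exp(-c))


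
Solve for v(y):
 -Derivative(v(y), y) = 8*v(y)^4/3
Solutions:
 v(y) = (-1 - sqrt(3)*I)*(1/(C1 + 8*y))^(1/3)/2
 v(y) = (-1 + sqrt(3)*I)*(1/(C1 + 8*y))^(1/3)/2
 v(y) = (1/(C1 + 8*y))^(1/3)


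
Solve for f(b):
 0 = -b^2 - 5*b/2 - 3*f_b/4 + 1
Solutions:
 f(b) = C1 - 4*b^3/9 - 5*b^2/3 + 4*b/3


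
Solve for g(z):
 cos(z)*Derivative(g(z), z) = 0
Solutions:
 g(z) = C1


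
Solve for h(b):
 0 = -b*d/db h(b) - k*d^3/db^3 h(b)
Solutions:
 h(b) = C1 + Integral(C2*airyai(b*(-1/k)^(1/3)) + C3*airybi(b*(-1/k)^(1/3)), b)


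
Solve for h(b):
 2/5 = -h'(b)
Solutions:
 h(b) = C1 - 2*b/5


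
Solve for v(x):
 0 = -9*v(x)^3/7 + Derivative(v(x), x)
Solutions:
 v(x) = -sqrt(14)*sqrt(-1/(C1 + 9*x))/2
 v(x) = sqrt(14)*sqrt(-1/(C1 + 9*x))/2


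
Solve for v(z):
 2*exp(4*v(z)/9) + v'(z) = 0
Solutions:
 v(z) = 9*log(-(1/(C1 + 8*z))^(1/4)) + 9*log(3)/2
 v(z) = 9*log(1/(C1 + 8*z))/4 + 9*log(3)/2
 v(z) = 9*log(-I*(1/(C1 + 8*z))^(1/4)) + 9*log(3)/2
 v(z) = 9*log(I*(1/(C1 + 8*z))^(1/4)) + 9*log(3)/2


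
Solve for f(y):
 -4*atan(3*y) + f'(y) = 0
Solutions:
 f(y) = C1 + 4*y*atan(3*y) - 2*log(9*y^2 + 1)/3


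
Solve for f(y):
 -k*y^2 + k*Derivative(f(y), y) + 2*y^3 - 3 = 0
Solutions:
 f(y) = C1 + y^3/3 - y^4/(2*k) + 3*y/k


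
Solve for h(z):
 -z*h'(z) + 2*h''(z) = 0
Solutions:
 h(z) = C1 + C2*erfi(z/2)


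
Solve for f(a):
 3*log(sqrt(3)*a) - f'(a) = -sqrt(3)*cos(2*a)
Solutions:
 f(a) = C1 + 3*a*log(a) - 3*a + 3*a*log(3)/2 + sqrt(3)*sin(2*a)/2


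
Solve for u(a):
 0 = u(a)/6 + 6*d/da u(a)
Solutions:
 u(a) = C1*exp(-a/36)


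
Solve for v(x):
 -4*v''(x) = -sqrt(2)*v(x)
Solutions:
 v(x) = C1*exp(-2^(1/4)*x/2) + C2*exp(2^(1/4)*x/2)


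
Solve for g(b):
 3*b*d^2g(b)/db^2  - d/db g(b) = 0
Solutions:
 g(b) = C1 + C2*b^(4/3)


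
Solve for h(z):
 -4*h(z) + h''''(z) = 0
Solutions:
 h(z) = C1*exp(-sqrt(2)*z) + C2*exp(sqrt(2)*z) + C3*sin(sqrt(2)*z) + C4*cos(sqrt(2)*z)


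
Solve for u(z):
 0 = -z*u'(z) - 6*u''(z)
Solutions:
 u(z) = C1 + C2*erf(sqrt(3)*z/6)


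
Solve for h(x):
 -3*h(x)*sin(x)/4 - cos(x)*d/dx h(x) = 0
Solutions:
 h(x) = C1*cos(x)^(3/4)


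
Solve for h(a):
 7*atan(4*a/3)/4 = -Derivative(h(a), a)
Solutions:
 h(a) = C1 - 7*a*atan(4*a/3)/4 + 21*log(16*a^2 + 9)/32


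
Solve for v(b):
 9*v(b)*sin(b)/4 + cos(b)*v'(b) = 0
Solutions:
 v(b) = C1*cos(b)^(9/4)


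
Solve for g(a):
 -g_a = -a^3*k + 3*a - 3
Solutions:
 g(a) = C1 + a^4*k/4 - 3*a^2/2 + 3*a


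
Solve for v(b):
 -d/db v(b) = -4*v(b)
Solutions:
 v(b) = C1*exp(4*b)


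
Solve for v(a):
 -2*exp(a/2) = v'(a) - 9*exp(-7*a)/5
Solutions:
 v(a) = C1 - 4*exp(a/2) - 9*exp(-7*a)/35


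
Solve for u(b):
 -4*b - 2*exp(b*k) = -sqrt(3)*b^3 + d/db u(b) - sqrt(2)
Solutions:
 u(b) = C1 + sqrt(3)*b^4/4 - 2*b^2 + sqrt(2)*b - 2*exp(b*k)/k


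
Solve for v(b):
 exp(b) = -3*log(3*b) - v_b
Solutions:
 v(b) = C1 - 3*b*log(b) + 3*b*(1 - log(3)) - exp(b)


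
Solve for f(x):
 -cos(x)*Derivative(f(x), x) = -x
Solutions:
 f(x) = C1 + Integral(x/cos(x), x)


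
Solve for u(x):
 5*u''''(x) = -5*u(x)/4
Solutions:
 u(x) = (C1*sin(x/2) + C2*cos(x/2))*exp(-x/2) + (C3*sin(x/2) + C4*cos(x/2))*exp(x/2)


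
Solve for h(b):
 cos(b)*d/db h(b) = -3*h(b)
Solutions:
 h(b) = C1*(sin(b) - 1)^(3/2)/(sin(b) + 1)^(3/2)


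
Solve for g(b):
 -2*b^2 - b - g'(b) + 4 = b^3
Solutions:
 g(b) = C1 - b^4/4 - 2*b^3/3 - b^2/2 + 4*b


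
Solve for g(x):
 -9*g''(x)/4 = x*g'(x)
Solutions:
 g(x) = C1 + C2*erf(sqrt(2)*x/3)


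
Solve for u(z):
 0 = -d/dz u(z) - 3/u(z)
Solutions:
 u(z) = -sqrt(C1 - 6*z)
 u(z) = sqrt(C1 - 6*z)


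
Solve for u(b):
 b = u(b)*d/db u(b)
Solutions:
 u(b) = -sqrt(C1 + b^2)
 u(b) = sqrt(C1 + b^2)


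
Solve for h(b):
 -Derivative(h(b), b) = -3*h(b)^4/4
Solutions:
 h(b) = 2^(2/3)*(-1/(C1 + 9*b))^(1/3)
 h(b) = (-1/(C1 + 3*b))^(1/3)*(-6^(2/3) - 3*2^(2/3)*3^(1/6)*I)/6
 h(b) = (-1/(C1 + 3*b))^(1/3)*(-6^(2/3) + 3*2^(2/3)*3^(1/6)*I)/6


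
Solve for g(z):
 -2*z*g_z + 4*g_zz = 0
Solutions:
 g(z) = C1 + C2*erfi(z/2)


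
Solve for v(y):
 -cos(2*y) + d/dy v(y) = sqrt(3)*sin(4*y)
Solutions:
 v(y) = C1 + sin(2*y)/2 - sqrt(3)*cos(4*y)/4


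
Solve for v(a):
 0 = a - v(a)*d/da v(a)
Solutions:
 v(a) = -sqrt(C1 + a^2)
 v(a) = sqrt(C1 + a^2)


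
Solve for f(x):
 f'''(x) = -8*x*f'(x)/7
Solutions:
 f(x) = C1 + Integral(C2*airyai(-2*7^(2/3)*x/7) + C3*airybi(-2*7^(2/3)*x/7), x)


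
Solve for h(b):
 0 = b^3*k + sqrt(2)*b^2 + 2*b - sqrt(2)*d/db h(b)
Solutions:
 h(b) = C1 + sqrt(2)*b^4*k/8 + b^3/3 + sqrt(2)*b^2/2


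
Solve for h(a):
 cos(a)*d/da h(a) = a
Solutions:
 h(a) = C1 + Integral(a/cos(a), a)


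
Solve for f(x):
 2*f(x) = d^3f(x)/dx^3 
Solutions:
 f(x) = C3*exp(2^(1/3)*x) + (C1*sin(2^(1/3)*sqrt(3)*x/2) + C2*cos(2^(1/3)*sqrt(3)*x/2))*exp(-2^(1/3)*x/2)


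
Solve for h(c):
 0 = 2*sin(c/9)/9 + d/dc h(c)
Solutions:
 h(c) = C1 + 2*cos(c/9)


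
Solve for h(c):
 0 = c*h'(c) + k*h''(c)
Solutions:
 h(c) = C1 + C2*sqrt(k)*erf(sqrt(2)*c*sqrt(1/k)/2)


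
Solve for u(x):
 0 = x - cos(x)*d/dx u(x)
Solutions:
 u(x) = C1 + Integral(x/cos(x), x)


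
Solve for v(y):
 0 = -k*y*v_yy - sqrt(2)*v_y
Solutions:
 v(y) = C1 + y^(((re(k) - sqrt(2))*re(k) + im(k)^2)/(re(k)^2 + im(k)^2))*(C2*sin(sqrt(2)*log(y)*Abs(im(k))/(re(k)^2 + im(k)^2)) + C3*cos(sqrt(2)*log(y)*im(k)/(re(k)^2 + im(k)^2)))


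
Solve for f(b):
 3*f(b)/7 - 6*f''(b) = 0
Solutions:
 f(b) = C1*exp(-sqrt(14)*b/14) + C2*exp(sqrt(14)*b/14)


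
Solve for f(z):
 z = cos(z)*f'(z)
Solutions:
 f(z) = C1 + Integral(z/cos(z), z)


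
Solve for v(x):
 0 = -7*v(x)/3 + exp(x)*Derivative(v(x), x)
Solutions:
 v(x) = C1*exp(-7*exp(-x)/3)


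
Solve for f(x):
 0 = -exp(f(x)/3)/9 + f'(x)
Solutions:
 f(x) = 3*log(-1/(C1 + x)) + 9*log(3)


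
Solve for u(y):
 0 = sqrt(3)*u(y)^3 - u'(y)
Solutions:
 u(y) = -sqrt(2)*sqrt(-1/(C1 + sqrt(3)*y))/2
 u(y) = sqrt(2)*sqrt(-1/(C1 + sqrt(3)*y))/2


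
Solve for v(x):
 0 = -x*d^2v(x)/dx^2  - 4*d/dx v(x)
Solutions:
 v(x) = C1 + C2/x^3


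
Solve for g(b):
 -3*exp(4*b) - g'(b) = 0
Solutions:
 g(b) = C1 - 3*exp(4*b)/4


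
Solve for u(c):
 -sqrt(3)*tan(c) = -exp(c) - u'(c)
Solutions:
 u(c) = C1 - exp(c) - sqrt(3)*log(cos(c))


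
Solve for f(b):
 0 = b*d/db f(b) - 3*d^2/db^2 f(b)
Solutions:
 f(b) = C1 + C2*erfi(sqrt(6)*b/6)


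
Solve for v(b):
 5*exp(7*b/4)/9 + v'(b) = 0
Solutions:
 v(b) = C1 - 20*exp(7*b/4)/63


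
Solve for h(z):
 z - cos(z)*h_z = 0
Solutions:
 h(z) = C1 + Integral(z/cos(z), z)


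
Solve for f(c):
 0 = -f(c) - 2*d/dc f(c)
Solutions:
 f(c) = C1*exp(-c/2)


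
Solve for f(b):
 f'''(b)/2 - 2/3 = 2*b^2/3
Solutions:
 f(b) = C1 + C2*b + C3*b^2 + b^5/45 + 2*b^3/9


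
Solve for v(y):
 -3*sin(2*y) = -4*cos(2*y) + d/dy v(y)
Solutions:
 v(y) = C1 + 2*sin(2*y) + 3*cos(2*y)/2


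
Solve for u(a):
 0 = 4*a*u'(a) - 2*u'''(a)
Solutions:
 u(a) = C1 + Integral(C2*airyai(2^(1/3)*a) + C3*airybi(2^(1/3)*a), a)


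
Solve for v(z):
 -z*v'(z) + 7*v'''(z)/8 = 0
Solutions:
 v(z) = C1 + Integral(C2*airyai(2*7^(2/3)*z/7) + C3*airybi(2*7^(2/3)*z/7), z)


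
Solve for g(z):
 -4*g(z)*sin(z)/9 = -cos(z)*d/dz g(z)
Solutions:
 g(z) = C1/cos(z)^(4/9)


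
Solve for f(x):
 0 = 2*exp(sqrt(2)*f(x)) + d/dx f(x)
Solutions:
 f(x) = sqrt(2)*(2*log(1/(C1 + 2*x)) - log(2))/4


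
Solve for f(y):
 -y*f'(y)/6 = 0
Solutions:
 f(y) = C1


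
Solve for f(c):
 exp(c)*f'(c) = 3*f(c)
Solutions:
 f(c) = C1*exp(-3*exp(-c))


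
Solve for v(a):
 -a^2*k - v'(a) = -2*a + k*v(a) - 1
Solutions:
 v(a) = C1*exp(-a*k) - a^2 + 4*a/k + 1/k - 4/k^2


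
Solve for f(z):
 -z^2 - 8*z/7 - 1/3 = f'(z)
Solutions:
 f(z) = C1 - z^3/3 - 4*z^2/7 - z/3


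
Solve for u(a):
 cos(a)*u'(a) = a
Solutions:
 u(a) = C1 + Integral(a/cos(a), a)


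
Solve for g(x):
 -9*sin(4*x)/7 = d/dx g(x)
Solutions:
 g(x) = C1 + 9*cos(4*x)/28


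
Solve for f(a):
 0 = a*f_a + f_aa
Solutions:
 f(a) = C1 + C2*erf(sqrt(2)*a/2)


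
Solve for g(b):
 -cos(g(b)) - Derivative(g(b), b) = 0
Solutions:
 g(b) = pi - asin((C1 + exp(2*b))/(C1 - exp(2*b)))
 g(b) = asin((C1 + exp(2*b))/(C1 - exp(2*b)))


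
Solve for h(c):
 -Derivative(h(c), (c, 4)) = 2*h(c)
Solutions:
 h(c) = (C1*sin(2^(3/4)*c/2) + C2*cos(2^(3/4)*c/2))*exp(-2^(3/4)*c/2) + (C3*sin(2^(3/4)*c/2) + C4*cos(2^(3/4)*c/2))*exp(2^(3/4)*c/2)


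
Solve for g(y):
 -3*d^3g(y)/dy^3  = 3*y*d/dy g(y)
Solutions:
 g(y) = C1 + Integral(C2*airyai(-y) + C3*airybi(-y), y)


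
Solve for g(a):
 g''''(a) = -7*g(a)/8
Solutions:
 g(a) = (C1*sin(2^(3/4)*7^(1/4)*a/4) + C2*cos(2^(3/4)*7^(1/4)*a/4))*exp(-2^(3/4)*7^(1/4)*a/4) + (C3*sin(2^(3/4)*7^(1/4)*a/4) + C4*cos(2^(3/4)*7^(1/4)*a/4))*exp(2^(3/4)*7^(1/4)*a/4)


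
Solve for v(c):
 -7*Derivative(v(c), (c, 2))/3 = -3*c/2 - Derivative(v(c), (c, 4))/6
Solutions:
 v(c) = C1 + C2*c + C3*exp(-sqrt(14)*c) + C4*exp(sqrt(14)*c) + 3*c^3/28


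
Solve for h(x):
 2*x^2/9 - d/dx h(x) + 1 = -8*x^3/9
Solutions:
 h(x) = C1 + 2*x^4/9 + 2*x^3/27 + x


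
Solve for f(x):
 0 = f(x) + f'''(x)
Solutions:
 f(x) = C3*exp(-x) + (C1*sin(sqrt(3)*x/2) + C2*cos(sqrt(3)*x/2))*exp(x/2)


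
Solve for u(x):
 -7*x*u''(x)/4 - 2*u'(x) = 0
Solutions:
 u(x) = C1 + C2/x^(1/7)


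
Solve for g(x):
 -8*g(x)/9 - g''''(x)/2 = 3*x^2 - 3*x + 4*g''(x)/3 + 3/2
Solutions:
 g(x) = -27*x^2/8 + 27*x/8 + (C1 + C2*x)*sin(2*sqrt(3)*x/3) + (C3 + C4*x)*cos(2*sqrt(3)*x/3) + 135/16


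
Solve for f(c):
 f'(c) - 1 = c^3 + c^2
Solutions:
 f(c) = C1 + c^4/4 + c^3/3 + c


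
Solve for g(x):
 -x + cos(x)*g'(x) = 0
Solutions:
 g(x) = C1 + Integral(x/cos(x), x)


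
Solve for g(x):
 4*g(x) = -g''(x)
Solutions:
 g(x) = C1*sin(2*x) + C2*cos(2*x)


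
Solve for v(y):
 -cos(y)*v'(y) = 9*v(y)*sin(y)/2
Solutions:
 v(y) = C1*cos(y)^(9/2)


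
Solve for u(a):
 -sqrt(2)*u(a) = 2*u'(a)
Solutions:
 u(a) = C1*exp(-sqrt(2)*a/2)


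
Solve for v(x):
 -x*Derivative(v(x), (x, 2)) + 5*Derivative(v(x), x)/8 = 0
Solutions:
 v(x) = C1 + C2*x^(13/8)


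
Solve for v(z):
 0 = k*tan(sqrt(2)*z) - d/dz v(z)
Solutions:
 v(z) = C1 - sqrt(2)*k*log(cos(sqrt(2)*z))/2


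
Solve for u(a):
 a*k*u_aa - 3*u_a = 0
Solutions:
 u(a) = C1 + a^(((re(k) + 3)*re(k) + im(k)^2)/(re(k)^2 + im(k)^2))*(C2*sin(3*log(a)*Abs(im(k))/(re(k)^2 + im(k)^2)) + C3*cos(3*log(a)*im(k)/(re(k)^2 + im(k)^2)))


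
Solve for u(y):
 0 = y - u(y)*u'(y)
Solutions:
 u(y) = -sqrt(C1 + y^2)
 u(y) = sqrt(C1 + y^2)


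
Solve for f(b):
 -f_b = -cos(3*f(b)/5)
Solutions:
 -b - 5*log(sin(3*f(b)/5) - 1)/6 + 5*log(sin(3*f(b)/5) + 1)/6 = C1


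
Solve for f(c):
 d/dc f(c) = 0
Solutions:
 f(c) = C1


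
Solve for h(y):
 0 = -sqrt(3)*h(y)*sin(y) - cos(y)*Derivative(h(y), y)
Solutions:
 h(y) = C1*cos(y)^(sqrt(3))


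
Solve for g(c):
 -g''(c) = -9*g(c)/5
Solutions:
 g(c) = C1*exp(-3*sqrt(5)*c/5) + C2*exp(3*sqrt(5)*c/5)


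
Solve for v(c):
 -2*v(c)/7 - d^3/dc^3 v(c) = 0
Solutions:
 v(c) = C3*exp(-2^(1/3)*7^(2/3)*c/7) + (C1*sin(2^(1/3)*sqrt(3)*7^(2/3)*c/14) + C2*cos(2^(1/3)*sqrt(3)*7^(2/3)*c/14))*exp(2^(1/3)*7^(2/3)*c/14)


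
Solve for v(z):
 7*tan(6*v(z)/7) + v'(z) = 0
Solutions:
 v(z) = -7*asin(C1*exp(-6*z))/6 + 7*pi/6
 v(z) = 7*asin(C1*exp(-6*z))/6


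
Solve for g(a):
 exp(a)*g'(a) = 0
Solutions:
 g(a) = C1


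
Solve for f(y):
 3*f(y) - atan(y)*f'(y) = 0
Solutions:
 f(y) = C1*exp(3*Integral(1/atan(y), y))


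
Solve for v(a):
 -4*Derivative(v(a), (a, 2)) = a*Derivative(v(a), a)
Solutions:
 v(a) = C1 + C2*erf(sqrt(2)*a/4)


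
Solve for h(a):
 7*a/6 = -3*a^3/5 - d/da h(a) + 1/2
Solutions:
 h(a) = C1 - 3*a^4/20 - 7*a^2/12 + a/2


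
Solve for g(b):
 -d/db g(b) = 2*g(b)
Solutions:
 g(b) = C1*exp(-2*b)


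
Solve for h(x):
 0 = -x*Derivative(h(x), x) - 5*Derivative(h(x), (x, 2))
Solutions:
 h(x) = C1 + C2*erf(sqrt(10)*x/10)


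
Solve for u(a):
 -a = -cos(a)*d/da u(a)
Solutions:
 u(a) = C1 + Integral(a/cos(a), a)


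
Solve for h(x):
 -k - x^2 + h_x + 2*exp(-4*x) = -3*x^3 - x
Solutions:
 h(x) = C1 + k*x - 3*x^4/4 + x^3/3 - x^2/2 + exp(-4*x)/2


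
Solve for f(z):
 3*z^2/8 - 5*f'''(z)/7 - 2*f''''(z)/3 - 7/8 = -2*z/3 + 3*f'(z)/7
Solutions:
 f(z) = C1 + C2*exp(z*(-10 + 25/(42*sqrt(566) + 1007)^(1/3) + (42*sqrt(566) + 1007)^(1/3))/28)*sin(sqrt(3)*z*(-(42*sqrt(566) + 1007)^(1/3) + 25/(42*sqrt(566) + 1007)^(1/3))/28) + C3*exp(z*(-10 + 25/(42*sqrt(566) + 1007)^(1/3) + (42*sqrt(566) + 1007)^(1/3))/28)*cos(sqrt(3)*z*(-(42*sqrt(566) + 1007)^(1/3) + 25/(42*sqrt(566) + 1007)^(1/3))/28) + C4*exp(-z*(25/(42*sqrt(566) + 1007)^(1/3) + 5 + (42*sqrt(566) + 1007)^(1/3))/14) + 7*z^3/24 + 7*z^2/9 - 119*z/24


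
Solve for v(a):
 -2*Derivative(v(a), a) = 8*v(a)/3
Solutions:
 v(a) = C1*exp(-4*a/3)


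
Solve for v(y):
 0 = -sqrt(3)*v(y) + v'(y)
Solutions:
 v(y) = C1*exp(sqrt(3)*y)


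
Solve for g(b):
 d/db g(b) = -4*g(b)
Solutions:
 g(b) = C1*exp(-4*b)


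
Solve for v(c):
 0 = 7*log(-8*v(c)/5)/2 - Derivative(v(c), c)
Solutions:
 -2*Integral(1/(log(-_y) - log(5) + 3*log(2)), (_y, v(c)))/7 = C1 - c


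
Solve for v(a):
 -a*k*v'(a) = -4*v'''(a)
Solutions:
 v(a) = C1 + Integral(C2*airyai(2^(1/3)*a*k^(1/3)/2) + C3*airybi(2^(1/3)*a*k^(1/3)/2), a)


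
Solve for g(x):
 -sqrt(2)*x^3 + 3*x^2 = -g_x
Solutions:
 g(x) = C1 + sqrt(2)*x^4/4 - x^3


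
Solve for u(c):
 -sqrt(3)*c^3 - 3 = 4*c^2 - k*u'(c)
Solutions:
 u(c) = C1 + sqrt(3)*c^4/(4*k) + 4*c^3/(3*k) + 3*c/k


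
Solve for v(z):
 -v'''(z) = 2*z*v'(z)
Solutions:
 v(z) = C1 + Integral(C2*airyai(-2^(1/3)*z) + C3*airybi(-2^(1/3)*z), z)


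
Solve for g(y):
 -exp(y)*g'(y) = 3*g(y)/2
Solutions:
 g(y) = C1*exp(3*exp(-y)/2)


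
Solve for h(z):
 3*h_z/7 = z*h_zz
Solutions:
 h(z) = C1 + C2*z^(10/7)


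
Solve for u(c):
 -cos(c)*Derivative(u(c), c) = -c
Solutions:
 u(c) = C1 + Integral(c/cos(c), c)


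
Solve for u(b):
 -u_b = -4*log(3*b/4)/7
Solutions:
 u(b) = C1 + 4*b*log(b)/7 - 8*b*log(2)/7 - 4*b/7 + 4*b*log(3)/7


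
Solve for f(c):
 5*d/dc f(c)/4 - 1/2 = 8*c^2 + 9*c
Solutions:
 f(c) = C1 + 32*c^3/15 + 18*c^2/5 + 2*c/5


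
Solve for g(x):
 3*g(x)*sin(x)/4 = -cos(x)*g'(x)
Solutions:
 g(x) = C1*cos(x)^(3/4)


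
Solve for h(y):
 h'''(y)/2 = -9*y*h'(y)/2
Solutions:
 h(y) = C1 + Integral(C2*airyai(-3^(2/3)*y) + C3*airybi(-3^(2/3)*y), y)


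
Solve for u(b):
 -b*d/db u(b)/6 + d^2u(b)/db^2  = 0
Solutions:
 u(b) = C1 + C2*erfi(sqrt(3)*b/6)


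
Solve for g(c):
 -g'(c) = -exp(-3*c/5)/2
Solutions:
 g(c) = C1 - 5*exp(-3*c/5)/6


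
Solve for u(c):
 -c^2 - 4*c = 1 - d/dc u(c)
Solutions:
 u(c) = C1 + c^3/3 + 2*c^2 + c


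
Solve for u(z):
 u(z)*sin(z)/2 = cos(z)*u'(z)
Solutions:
 u(z) = C1/sqrt(cos(z))


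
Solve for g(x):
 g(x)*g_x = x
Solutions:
 g(x) = -sqrt(C1 + x^2)
 g(x) = sqrt(C1 + x^2)


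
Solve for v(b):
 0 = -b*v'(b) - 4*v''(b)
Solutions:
 v(b) = C1 + C2*erf(sqrt(2)*b/4)


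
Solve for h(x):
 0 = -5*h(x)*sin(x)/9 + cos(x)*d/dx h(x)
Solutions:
 h(x) = C1/cos(x)^(5/9)


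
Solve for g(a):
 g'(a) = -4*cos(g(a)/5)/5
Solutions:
 4*a/5 - 5*log(sin(g(a)/5) - 1)/2 + 5*log(sin(g(a)/5) + 1)/2 = C1


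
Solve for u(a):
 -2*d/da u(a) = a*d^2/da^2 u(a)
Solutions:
 u(a) = C1 + C2/a


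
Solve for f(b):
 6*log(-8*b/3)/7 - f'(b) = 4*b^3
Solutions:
 f(b) = C1 - b^4 + 6*b*log(-b)/7 + 6*b*(-log(3) - 1 + 3*log(2))/7


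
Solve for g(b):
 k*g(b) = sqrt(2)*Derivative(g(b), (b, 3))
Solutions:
 g(b) = C1*exp(2^(5/6)*b*k^(1/3)/2) + C2*exp(2^(5/6)*b*k^(1/3)*(-1 + sqrt(3)*I)/4) + C3*exp(-2^(5/6)*b*k^(1/3)*(1 + sqrt(3)*I)/4)


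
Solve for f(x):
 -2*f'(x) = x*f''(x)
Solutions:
 f(x) = C1 + C2/x


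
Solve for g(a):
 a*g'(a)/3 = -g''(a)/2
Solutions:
 g(a) = C1 + C2*erf(sqrt(3)*a/3)


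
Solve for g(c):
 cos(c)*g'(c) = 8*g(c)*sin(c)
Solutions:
 g(c) = C1/cos(c)^8


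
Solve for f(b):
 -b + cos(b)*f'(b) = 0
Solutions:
 f(b) = C1 + Integral(b/cos(b), b)


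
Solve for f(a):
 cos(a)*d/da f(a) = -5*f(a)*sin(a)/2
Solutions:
 f(a) = C1*cos(a)^(5/2)


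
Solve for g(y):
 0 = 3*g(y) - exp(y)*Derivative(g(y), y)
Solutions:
 g(y) = C1*exp(-3*exp(-y))


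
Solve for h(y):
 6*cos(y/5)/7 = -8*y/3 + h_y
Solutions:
 h(y) = C1 + 4*y^2/3 + 30*sin(y/5)/7


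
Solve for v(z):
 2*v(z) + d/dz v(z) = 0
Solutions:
 v(z) = C1*exp(-2*z)


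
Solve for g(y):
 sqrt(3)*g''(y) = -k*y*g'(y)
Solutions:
 g(y) = Piecewise((-sqrt(2)*3^(1/4)*sqrt(pi)*C1*erf(sqrt(2)*3^(3/4)*sqrt(k)*y/6)/(2*sqrt(k)) - C2, (k > 0) | (k < 0)), (-C1*y - C2, True))


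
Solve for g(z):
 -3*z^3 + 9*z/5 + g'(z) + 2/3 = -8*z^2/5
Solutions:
 g(z) = C1 + 3*z^4/4 - 8*z^3/15 - 9*z^2/10 - 2*z/3


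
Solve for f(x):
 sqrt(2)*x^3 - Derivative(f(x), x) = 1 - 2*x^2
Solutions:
 f(x) = C1 + sqrt(2)*x^4/4 + 2*x^3/3 - x


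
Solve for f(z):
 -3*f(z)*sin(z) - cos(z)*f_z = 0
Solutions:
 f(z) = C1*cos(z)^3


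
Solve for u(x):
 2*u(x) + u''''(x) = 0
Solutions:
 u(x) = (C1*sin(2^(3/4)*x/2) + C2*cos(2^(3/4)*x/2))*exp(-2^(3/4)*x/2) + (C3*sin(2^(3/4)*x/2) + C4*cos(2^(3/4)*x/2))*exp(2^(3/4)*x/2)


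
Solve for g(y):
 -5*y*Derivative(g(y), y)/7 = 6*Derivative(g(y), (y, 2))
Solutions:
 g(y) = C1 + C2*erf(sqrt(105)*y/42)


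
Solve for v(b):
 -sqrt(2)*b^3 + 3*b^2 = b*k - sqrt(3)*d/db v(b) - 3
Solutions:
 v(b) = C1 + sqrt(6)*b^4/12 - sqrt(3)*b^3/3 + sqrt(3)*b^2*k/6 - sqrt(3)*b


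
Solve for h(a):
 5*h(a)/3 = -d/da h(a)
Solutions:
 h(a) = C1*exp(-5*a/3)


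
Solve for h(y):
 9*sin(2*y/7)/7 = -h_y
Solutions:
 h(y) = C1 + 9*cos(2*y/7)/2


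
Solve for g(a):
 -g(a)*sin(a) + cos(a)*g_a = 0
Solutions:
 g(a) = C1/cos(a)


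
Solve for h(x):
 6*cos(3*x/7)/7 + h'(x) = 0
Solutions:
 h(x) = C1 - 2*sin(3*x/7)


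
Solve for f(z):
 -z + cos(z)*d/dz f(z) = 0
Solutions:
 f(z) = C1 + Integral(z/cos(z), z)


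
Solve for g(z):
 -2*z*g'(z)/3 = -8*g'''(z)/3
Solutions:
 g(z) = C1 + Integral(C2*airyai(2^(1/3)*z/2) + C3*airybi(2^(1/3)*z/2), z)


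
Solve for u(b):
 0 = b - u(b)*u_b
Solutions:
 u(b) = -sqrt(C1 + b^2)
 u(b) = sqrt(C1 + b^2)


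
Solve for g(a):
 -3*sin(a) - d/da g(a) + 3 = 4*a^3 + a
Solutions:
 g(a) = C1 - a^4 - a^2/2 + 3*a + 3*cos(a)


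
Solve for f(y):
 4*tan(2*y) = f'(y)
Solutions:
 f(y) = C1 - 2*log(cos(2*y))


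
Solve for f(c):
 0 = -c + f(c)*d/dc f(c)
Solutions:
 f(c) = -sqrt(C1 + c^2)
 f(c) = sqrt(C1 + c^2)


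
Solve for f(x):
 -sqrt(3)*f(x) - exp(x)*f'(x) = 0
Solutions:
 f(x) = C1*exp(sqrt(3)*exp(-x))


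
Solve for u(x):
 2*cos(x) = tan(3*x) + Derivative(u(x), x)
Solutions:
 u(x) = C1 + log(cos(3*x))/3 + 2*sin(x)


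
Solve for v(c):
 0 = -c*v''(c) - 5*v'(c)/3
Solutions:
 v(c) = C1 + C2/c^(2/3)


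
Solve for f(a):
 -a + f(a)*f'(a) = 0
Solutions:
 f(a) = -sqrt(C1 + a^2)
 f(a) = sqrt(C1 + a^2)


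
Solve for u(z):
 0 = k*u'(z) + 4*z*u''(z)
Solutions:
 u(z) = C1 + z^(1 - re(k)/4)*(C2*sin(log(z)*Abs(im(k))/4) + C3*cos(log(z)*im(k)/4))


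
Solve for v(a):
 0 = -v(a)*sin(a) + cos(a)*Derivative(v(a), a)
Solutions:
 v(a) = C1/cos(a)


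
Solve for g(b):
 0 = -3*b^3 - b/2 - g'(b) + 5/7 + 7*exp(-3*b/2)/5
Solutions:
 g(b) = C1 - 3*b^4/4 - b^2/4 + 5*b/7 - 14*exp(-3*b/2)/15


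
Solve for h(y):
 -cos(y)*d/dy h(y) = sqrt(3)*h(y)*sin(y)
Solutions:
 h(y) = C1*cos(y)^(sqrt(3))


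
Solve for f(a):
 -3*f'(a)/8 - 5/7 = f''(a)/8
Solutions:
 f(a) = C1 + C2*exp(-3*a) - 40*a/21


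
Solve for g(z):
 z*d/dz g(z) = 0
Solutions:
 g(z) = C1


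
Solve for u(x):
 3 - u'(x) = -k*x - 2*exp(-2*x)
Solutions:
 u(x) = C1 + k*x^2/2 + 3*x - exp(-2*x)


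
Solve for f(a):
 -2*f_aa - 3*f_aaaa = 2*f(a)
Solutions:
 f(a) = (C1*sin(2^(1/4)*3^(3/4)*a*cos(atan(sqrt(5))/2)/3) + C2*cos(2^(1/4)*3^(3/4)*a*cos(atan(sqrt(5))/2)/3))*exp(-2^(1/4)*3^(3/4)*a*sin(atan(sqrt(5))/2)/3) + (C3*sin(2^(1/4)*3^(3/4)*a*cos(atan(sqrt(5))/2)/3) + C4*cos(2^(1/4)*3^(3/4)*a*cos(atan(sqrt(5))/2)/3))*exp(2^(1/4)*3^(3/4)*a*sin(atan(sqrt(5))/2)/3)


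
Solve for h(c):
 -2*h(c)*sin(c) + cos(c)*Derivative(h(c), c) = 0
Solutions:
 h(c) = C1/cos(c)^2


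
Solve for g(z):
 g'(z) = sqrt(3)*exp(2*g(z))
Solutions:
 g(z) = log(-sqrt(-1/(C1 + sqrt(3)*z))) - log(2)/2
 g(z) = log(-1/(C1 + sqrt(3)*z))/2 - log(2)/2


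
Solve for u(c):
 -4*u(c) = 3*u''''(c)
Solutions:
 u(c) = (C1*sin(3^(3/4)*c/3) + C2*cos(3^(3/4)*c/3))*exp(-3^(3/4)*c/3) + (C3*sin(3^(3/4)*c/3) + C4*cos(3^(3/4)*c/3))*exp(3^(3/4)*c/3)


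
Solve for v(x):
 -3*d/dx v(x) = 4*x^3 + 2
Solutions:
 v(x) = C1 - x^4/3 - 2*x/3


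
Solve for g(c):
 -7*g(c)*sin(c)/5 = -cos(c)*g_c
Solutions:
 g(c) = C1/cos(c)^(7/5)


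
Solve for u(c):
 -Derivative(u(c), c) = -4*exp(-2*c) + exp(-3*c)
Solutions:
 u(c) = C1 - 2*exp(-2*c) + exp(-3*c)/3


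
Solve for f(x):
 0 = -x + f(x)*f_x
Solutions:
 f(x) = -sqrt(C1 + x^2)
 f(x) = sqrt(C1 + x^2)


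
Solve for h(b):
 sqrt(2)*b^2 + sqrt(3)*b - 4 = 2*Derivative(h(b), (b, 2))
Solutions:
 h(b) = C1 + C2*b + sqrt(2)*b^4/24 + sqrt(3)*b^3/12 - b^2


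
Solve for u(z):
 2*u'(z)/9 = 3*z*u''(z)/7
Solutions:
 u(z) = C1 + C2*z^(41/27)


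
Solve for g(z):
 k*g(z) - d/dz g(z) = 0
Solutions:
 g(z) = C1*exp(k*z)


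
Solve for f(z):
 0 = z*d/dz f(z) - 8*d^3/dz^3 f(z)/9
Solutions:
 f(z) = C1 + Integral(C2*airyai(3^(2/3)*z/2) + C3*airybi(3^(2/3)*z/2), z)
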